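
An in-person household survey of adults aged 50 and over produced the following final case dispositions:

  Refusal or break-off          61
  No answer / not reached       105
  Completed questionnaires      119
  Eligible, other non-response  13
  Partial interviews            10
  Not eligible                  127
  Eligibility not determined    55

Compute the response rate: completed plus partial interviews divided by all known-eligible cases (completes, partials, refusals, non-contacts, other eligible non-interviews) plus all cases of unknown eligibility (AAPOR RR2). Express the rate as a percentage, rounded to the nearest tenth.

35.5%

Numerator → 119 + 10 = 129
Denom → 119 + 10 + 61 + 105 + 13 + 55 = 363
RR2 = 129 / 363 = 0.3554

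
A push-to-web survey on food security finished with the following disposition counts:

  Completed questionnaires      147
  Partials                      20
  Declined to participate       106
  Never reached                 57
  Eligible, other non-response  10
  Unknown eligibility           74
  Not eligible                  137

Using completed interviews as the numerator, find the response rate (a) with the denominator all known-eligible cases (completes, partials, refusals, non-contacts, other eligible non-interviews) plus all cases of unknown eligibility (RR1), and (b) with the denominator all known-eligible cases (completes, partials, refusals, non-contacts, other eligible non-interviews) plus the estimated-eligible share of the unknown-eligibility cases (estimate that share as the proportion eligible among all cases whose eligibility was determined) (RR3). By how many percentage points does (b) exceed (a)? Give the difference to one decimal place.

1.9

Top = 147
Denom = 147 + 20 + 106 + 57 + 10 + 74 = 414
RR1 = 147 / 414 = 0.3551
Determined eligible = 147 + 20 + 106 + 57 + 10 = 340
e = 340 / (340 + 137) = 340 / 477 = 0.7128
Estimated eligible among unknowns = 0.7128 × 74 = 52.75
Denom = 340 + 52.75 = 392.75
RR3 = 147 / 392.75 = 0.3743
Difference = 37.43 − 35.51 = 1.92 percentage points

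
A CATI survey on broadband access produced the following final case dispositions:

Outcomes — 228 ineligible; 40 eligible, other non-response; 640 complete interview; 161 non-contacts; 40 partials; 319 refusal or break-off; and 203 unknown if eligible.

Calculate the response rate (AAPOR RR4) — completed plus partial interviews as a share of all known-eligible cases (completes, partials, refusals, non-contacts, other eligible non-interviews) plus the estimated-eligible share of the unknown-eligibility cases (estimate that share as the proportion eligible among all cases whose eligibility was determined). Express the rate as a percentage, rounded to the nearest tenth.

49.6%

Top → 640 + 40 = 680
Known eligible → 640 + 40 + 319 + 161 + 40 = 1200
e = 1200 / (1200 + 228) = 1200 / 1428 = 0.8403
Eligible share of unknowns → 0.8403 × 203 = 170.58
Denominator → 1200 + 170.58 = 1370.58
RR4 = 680 / 1370.58 = 0.4961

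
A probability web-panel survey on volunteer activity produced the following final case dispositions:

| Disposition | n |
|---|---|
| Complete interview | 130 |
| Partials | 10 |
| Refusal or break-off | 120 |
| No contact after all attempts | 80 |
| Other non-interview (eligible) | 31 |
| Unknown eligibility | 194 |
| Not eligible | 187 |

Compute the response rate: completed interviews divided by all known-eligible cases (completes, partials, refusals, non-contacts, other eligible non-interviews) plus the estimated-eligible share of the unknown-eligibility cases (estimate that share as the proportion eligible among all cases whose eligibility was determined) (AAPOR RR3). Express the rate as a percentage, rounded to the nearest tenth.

26.0%

Top = 130
Determined eligible = 130 + 10 + 120 + 80 + 31 = 371
e = 371 / (371 + 187) = 371 / 558 = 0.6649
e × U = 0.6649 × 194 = 128.99
Base = 371 + 128.99 = 499.99
RR3 = 130 / 499.99 = 0.2600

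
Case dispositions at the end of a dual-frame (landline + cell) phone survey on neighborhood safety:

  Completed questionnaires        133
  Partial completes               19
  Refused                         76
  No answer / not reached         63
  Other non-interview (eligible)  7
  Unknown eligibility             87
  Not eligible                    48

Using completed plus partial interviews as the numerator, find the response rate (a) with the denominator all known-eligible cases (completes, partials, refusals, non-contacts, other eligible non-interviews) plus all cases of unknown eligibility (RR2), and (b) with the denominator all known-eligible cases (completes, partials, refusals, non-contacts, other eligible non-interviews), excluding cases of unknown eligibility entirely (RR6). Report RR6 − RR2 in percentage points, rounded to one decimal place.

11.5

Top → 133 + 19 = 152
Base → 133 + 19 + 76 + 63 + 7 + 87 = 385
RR2 = 152 / 385 = 0.3948
Base → 133 + 19 + 76 + 63 + 7 = 298
RR6 = 152 / 298 = 0.5101
Difference = 51.01 − 39.48 = 11.53 percentage points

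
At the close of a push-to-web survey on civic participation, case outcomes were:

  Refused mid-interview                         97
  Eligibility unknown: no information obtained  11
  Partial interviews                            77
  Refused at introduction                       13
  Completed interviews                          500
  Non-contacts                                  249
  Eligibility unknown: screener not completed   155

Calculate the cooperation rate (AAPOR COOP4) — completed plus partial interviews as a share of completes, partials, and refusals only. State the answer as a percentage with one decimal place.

84.0%

Declined to participate = 13 + 97 = 110
Unknown if eligible = 155 + 11 = 166
Top = 500 + 77 = 577
Denominator = 500 + 77 + 110 = 687
COOP4 = 577 / 687 = 0.8399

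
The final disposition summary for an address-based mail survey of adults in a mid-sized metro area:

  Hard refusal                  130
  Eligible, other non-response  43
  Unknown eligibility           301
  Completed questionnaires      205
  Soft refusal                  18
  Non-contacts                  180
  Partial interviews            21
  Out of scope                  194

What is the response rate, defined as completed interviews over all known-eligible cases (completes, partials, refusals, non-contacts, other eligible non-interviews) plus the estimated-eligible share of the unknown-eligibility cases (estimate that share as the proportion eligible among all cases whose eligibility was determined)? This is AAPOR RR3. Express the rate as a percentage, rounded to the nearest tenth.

Refusal or break-off = 130 + 18 = 148
Top → 205
Eligible (known) → 205 + 21 + 148 + 180 + 43 = 597
e = 597 / (597 + 194) = 597 / 791 = 0.7547
Eligible share of unknowns → 0.7547 × 301 = 227.16
Base → 597 + 227.16 = 824.16
RR3 = 205 / 824.16 = 0.2487

24.9%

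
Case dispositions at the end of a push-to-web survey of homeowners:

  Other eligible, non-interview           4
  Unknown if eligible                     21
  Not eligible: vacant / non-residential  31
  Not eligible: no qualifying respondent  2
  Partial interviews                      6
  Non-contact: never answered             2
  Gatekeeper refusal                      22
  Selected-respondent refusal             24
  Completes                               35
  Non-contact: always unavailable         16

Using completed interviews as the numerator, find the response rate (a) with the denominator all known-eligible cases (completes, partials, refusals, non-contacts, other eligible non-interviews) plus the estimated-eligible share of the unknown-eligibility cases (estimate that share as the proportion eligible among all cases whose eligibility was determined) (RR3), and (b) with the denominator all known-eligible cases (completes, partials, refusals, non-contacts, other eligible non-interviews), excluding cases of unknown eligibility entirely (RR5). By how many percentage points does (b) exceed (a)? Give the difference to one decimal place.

Declined to participate = 22 + 24 = 46
No answer / not reached = 2 + 16 = 18
Out of scope = 2 + 31 = 33
Top → 35
Known eligible → 35 + 6 + 46 + 18 + 4 = 109
e = 109 / (109 + 33) = 109 / 142 = 0.7676
Eligible share of unknowns → 0.7676 × 21 = 16.12
Base → 109 + 16.12 = 125.12
RR3 = 35 / 125.12 = 0.2797
Base → 35 + 6 + 46 + 18 + 4 = 109
RR5 = 35 / 109 = 0.3211
Difference = 32.11 − 27.97 = 4.14 percentage points

4.1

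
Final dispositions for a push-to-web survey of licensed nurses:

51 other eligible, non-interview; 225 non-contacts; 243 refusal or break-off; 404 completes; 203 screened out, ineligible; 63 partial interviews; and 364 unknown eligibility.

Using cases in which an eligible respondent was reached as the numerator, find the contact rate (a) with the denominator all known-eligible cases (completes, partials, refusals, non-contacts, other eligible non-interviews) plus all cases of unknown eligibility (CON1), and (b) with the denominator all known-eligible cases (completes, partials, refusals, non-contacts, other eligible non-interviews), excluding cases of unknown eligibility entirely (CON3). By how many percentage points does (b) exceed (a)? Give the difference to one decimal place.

20.8

Top = 404 + 63 + 243 + 51 = 761
Denom = 404 + 63 + 243 + 225 + 51 + 364 = 1350
CON1 = 761 / 1350 = 0.5637
Denom = 404 + 63 + 243 + 225 + 51 = 986
CON3 = 761 / 986 = 0.7718
Difference = 77.18 − 56.37 = 20.81 percentage points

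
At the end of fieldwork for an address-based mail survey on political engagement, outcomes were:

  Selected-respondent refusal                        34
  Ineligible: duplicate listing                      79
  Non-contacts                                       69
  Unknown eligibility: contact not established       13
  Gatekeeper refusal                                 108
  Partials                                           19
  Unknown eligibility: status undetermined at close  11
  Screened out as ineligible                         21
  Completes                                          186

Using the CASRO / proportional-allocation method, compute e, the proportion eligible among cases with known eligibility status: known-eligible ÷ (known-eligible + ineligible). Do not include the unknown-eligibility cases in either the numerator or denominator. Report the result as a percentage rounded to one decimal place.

Refused = 108 + 34 = 142
Undetermined eligibility = 13 + 11 = 24
Screened out, ineligible = 21 + 79 = 100
Known eligible: 186 + 19 + 142 + 69 = 416
e = 416 / (416 + 100) = 416 / 516 = 0.8062

80.6%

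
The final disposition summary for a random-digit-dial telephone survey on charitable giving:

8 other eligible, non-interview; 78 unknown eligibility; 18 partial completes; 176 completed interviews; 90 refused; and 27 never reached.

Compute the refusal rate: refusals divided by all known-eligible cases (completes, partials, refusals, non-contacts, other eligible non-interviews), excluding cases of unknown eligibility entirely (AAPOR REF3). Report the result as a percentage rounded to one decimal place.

Num: 90
Denom: 176 + 18 + 90 + 27 + 8 = 319
REF3 = 90 / 319 = 0.2821

28.2%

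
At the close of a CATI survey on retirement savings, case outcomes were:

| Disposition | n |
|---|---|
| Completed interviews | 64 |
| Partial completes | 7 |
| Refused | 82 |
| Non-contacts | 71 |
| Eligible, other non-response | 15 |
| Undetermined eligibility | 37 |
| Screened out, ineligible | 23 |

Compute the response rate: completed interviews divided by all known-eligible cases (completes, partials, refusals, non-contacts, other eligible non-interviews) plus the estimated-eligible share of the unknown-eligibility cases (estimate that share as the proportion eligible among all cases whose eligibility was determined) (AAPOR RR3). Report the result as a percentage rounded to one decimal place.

23.5%

Num → 64
Eligible (known) → 64 + 7 + 82 + 71 + 15 = 239
e = 239 / (239 + 23) = 239 / 262 = 0.9122
e × U → 0.9122 × 37 = 33.75
Denom → 239 + 33.75 = 272.75
RR3 = 64 / 272.75 = 0.2346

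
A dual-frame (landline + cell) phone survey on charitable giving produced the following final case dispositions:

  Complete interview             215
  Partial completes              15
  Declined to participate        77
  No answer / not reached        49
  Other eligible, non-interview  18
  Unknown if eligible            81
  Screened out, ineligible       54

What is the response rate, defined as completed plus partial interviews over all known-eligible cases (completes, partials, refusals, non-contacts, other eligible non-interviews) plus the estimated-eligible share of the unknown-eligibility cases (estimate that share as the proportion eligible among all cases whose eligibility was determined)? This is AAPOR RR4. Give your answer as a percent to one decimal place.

51.7%

Numerator: 215 + 15 = 230
Known eligible: 215 + 15 + 77 + 49 + 18 = 374
e = 374 / (374 + 54) = 374 / 428 = 0.8738
e × U: 0.8738 × 81 = 70.78
Denominator: 374 + 70.78 = 444.78
RR4 = 230 / 444.78 = 0.5171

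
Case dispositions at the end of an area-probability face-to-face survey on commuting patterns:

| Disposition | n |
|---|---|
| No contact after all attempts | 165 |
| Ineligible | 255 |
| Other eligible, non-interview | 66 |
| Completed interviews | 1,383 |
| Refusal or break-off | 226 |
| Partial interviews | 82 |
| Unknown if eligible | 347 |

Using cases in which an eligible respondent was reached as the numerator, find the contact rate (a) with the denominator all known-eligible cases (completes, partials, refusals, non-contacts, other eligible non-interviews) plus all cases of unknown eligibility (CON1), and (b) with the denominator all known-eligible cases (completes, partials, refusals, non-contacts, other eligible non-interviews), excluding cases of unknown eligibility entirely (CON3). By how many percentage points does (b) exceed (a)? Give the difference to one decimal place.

14.0

Num = 1383 + 82 + 226 + 66 = 1757
Denom = 1383 + 82 + 226 + 165 + 66 + 347 = 2269
CON1 = 1757 / 2269 = 0.7743
Denom = 1383 + 82 + 226 + 165 + 66 = 1922
CON3 = 1757 / 1922 = 0.9142
Difference = 91.42 − 77.43 = 13.99 percentage points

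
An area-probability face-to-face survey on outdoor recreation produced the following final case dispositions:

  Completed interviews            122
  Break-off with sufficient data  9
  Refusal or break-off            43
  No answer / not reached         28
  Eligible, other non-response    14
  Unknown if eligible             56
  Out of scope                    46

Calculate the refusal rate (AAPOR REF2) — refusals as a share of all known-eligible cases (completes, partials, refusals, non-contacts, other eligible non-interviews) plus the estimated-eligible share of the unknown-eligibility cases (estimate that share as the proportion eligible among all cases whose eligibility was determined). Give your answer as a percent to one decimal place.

16.4%

Numerator → 43
Eligible (known) → 122 + 9 + 43 + 28 + 14 = 216
e = 216 / (216 + 46) = 216 / 262 = 0.8244
Eligible share of unknowns → 0.8244 × 56 = 46.17
Denominator → 216 + 46.17 = 262.17
REF2 = 43 / 262.17 = 0.1640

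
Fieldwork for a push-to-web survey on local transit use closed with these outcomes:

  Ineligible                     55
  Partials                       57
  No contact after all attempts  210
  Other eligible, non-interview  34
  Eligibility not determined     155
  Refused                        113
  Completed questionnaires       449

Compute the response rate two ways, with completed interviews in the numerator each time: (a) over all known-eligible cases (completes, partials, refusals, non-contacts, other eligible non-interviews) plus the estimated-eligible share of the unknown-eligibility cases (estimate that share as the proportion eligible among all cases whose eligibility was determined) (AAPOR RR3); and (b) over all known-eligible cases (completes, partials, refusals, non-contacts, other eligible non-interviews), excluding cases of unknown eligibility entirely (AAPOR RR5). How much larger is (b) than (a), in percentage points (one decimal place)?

7.5

Num → 449
Eligible (known) → 449 + 57 + 113 + 210 + 34 = 863
e = 863 / (863 + 55) = 863 / 918 = 0.9401
e × U → 0.9401 × 155 = 145.72
Denom → 863 + 145.72 = 1008.72
RR3 = 449 / 1008.72 = 0.4451
Denom → 449 + 57 + 113 + 210 + 34 = 863
RR5 = 449 / 863 = 0.5203
Difference = 52.03 − 44.51 = 7.52 percentage points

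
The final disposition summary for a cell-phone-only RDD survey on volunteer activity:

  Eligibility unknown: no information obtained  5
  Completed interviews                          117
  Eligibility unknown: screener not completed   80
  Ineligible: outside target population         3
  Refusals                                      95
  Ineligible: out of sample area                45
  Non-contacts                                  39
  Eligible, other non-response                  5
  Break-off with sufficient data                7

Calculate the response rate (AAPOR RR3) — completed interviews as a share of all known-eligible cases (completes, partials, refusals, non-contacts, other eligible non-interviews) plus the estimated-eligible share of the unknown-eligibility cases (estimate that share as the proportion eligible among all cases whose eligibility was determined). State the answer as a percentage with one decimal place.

34.9%

Unknown if eligible = 80 + 5 = 85
Out of scope = 3 + 45 = 48
Num = 117
Determined eligible = 117 + 7 + 95 + 39 + 5 = 263
e = 263 / (263 + 48) = 263 / 311 = 0.8457
e × U = 0.8457 × 85 = 71.88
Denominator = 263 + 71.88 = 334.88
RR3 = 117 / 334.88 = 0.3494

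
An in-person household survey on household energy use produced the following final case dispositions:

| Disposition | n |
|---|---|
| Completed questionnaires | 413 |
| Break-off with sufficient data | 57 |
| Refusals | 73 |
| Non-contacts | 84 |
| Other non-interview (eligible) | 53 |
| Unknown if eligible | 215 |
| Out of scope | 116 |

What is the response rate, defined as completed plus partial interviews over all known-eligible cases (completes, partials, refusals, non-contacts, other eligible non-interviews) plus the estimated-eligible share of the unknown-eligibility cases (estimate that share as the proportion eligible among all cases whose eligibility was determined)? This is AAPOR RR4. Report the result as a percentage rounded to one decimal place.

54.4%

Numerator: 413 + 57 = 470
Known eligible: 413 + 57 + 73 + 84 + 53 = 680
e = 680 / (680 + 116) = 680 / 796 = 0.8543
Eligible share of unknowns: 0.8543 × 215 = 183.67
Denom: 680 + 183.67 = 863.67
RR4 = 470 / 863.67 = 0.5442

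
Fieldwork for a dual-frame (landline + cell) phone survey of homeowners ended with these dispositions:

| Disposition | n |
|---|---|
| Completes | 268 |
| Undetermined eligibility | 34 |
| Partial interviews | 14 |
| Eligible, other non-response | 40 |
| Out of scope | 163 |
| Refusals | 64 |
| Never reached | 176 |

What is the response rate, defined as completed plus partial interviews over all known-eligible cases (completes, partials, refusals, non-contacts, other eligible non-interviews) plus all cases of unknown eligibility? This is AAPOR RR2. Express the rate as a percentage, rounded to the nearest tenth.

47.3%

Top = 268 + 14 = 282
Base = 268 + 14 + 64 + 176 + 40 + 34 = 596
RR2 = 282 / 596 = 0.4732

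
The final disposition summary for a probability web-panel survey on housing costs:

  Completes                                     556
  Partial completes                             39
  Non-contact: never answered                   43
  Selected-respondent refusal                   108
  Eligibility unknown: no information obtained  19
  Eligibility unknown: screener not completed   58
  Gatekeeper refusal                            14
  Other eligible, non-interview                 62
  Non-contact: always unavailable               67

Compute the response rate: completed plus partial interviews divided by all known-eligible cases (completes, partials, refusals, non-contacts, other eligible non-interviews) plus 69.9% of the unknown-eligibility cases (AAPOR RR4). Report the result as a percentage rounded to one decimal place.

63.1%

Refusals = 14 + 108 = 122
Never reached = 43 + 67 = 110
Unknown eligibility = 58 + 19 = 77
Num → 556 + 39 = 595
Known eligible → 556 + 39 + 122 + 110 + 62 = 889
Eligible share of unknowns → 0.6990 × 77 = 53.82
Denom → 889 + 53.82 = 942.82
RR4 = 595 / 942.82 = 0.6311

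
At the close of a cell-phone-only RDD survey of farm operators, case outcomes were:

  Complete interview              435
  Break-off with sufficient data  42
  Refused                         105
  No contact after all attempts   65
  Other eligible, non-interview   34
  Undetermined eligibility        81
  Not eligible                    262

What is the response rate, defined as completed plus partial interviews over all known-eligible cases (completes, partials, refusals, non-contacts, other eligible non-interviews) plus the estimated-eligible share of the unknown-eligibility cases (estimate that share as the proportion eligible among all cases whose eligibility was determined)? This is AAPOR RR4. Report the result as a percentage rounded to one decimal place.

Top → 435 + 42 = 477
Known eligible → 435 + 42 + 105 + 65 + 34 = 681
e = 681 / (681 + 262) = 681 / 943 = 0.7222
Eligible share of unknowns → 0.7222 × 81 = 58.50
Denominator → 681 + 58.50 = 739.50
RR4 = 477 / 739.50 = 0.6450

64.5%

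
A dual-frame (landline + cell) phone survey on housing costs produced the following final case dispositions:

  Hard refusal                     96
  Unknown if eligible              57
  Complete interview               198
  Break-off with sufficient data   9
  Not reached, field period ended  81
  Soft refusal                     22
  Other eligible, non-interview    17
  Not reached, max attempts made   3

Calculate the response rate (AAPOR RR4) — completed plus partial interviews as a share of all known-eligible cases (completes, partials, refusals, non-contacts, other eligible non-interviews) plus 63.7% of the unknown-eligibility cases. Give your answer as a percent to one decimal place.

Refusals = 96 + 22 = 118
Non-contacts = 81 + 3 = 84
Top → 198 + 9 = 207
Determined eligible → 198 + 9 + 118 + 84 + 17 = 426
Eligible share of unknowns → 0.6370 × 57 = 36.31
Denom → 426 + 36.31 = 462.31
RR4 = 207 / 462.31 = 0.4478

44.8%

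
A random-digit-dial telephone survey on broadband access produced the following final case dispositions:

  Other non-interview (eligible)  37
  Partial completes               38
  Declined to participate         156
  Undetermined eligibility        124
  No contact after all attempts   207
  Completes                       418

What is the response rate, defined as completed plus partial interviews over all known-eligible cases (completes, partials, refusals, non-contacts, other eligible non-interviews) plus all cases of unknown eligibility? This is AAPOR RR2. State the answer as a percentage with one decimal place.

Numerator → 418 + 38 = 456
Base → 418 + 38 + 156 + 207 + 37 + 124 = 980
RR2 = 456 / 980 = 0.4653

46.5%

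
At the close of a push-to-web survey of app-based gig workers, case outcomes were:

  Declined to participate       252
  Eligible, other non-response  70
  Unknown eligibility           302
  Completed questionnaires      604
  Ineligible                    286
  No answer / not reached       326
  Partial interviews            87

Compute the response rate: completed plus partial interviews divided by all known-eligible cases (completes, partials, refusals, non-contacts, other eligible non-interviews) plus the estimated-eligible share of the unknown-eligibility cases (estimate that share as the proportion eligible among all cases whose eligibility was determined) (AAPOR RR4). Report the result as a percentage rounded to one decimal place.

43.5%

Top = 604 + 87 = 691
Eligible (known) = 604 + 87 + 252 + 326 + 70 = 1339
e = 1339 / (1339 + 286) = 1339 / 1625 = 0.8240
Eligible share of unknowns = 0.8240 × 302 = 248.85
Denom = 1339 + 248.85 = 1587.85
RR4 = 691 / 1587.85 = 0.4352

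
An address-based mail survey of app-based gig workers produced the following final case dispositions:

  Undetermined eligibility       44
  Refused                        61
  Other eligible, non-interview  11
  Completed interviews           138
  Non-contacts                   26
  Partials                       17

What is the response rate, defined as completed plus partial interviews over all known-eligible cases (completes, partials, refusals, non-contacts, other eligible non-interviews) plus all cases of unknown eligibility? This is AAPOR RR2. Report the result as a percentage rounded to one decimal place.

Num → 138 + 17 = 155
Denom → 138 + 17 + 61 + 26 + 11 + 44 = 297
RR2 = 155 / 297 = 0.5219

52.2%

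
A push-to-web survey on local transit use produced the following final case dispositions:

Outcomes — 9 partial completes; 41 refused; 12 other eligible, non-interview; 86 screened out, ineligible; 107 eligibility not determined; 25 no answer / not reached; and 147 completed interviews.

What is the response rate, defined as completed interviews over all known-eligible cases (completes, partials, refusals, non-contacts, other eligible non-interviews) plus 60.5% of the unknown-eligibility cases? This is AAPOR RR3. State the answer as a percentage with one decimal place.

Num = 147
Known eligible = 147 + 9 + 41 + 25 + 12 = 234
e × U = 0.6050 × 107 = 64.73
Denominator = 234 + 64.73 = 298.73
RR3 = 147 / 298.73 = 0.4921

49.2%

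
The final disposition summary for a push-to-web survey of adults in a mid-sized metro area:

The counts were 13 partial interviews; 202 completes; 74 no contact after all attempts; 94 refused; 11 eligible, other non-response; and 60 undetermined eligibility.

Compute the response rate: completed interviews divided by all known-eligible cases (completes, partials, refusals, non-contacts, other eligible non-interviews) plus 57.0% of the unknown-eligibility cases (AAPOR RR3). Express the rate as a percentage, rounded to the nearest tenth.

47.2%

Top = 202
Known eligible = 202 + 13 + 94 + 74 + 11 = 394
e × U = 0.5700 × 60 = 34.20
Base = 394 + 34.20 = 428.20
RR3 = 202 / 428.20 = 0.4717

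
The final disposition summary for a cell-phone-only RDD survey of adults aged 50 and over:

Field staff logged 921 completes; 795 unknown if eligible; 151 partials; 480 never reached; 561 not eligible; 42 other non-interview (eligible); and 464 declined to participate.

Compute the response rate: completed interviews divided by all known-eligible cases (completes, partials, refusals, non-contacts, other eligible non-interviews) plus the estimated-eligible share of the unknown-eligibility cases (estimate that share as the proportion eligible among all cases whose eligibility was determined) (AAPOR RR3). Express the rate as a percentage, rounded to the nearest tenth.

34.3%

Top: 921
Eligible (known): 921 + 151 + 464 + 480 + 42 = 2058
e = 2058 / (2058 + 561) = 2058 / 2619 = 0.7858
Estimated eligible among unknowns: 0.7858 × 795 = 624.71
Denom: 2058 + 624.71 = 2682.71
RR3 = 921 / 2682.71 = 0.3433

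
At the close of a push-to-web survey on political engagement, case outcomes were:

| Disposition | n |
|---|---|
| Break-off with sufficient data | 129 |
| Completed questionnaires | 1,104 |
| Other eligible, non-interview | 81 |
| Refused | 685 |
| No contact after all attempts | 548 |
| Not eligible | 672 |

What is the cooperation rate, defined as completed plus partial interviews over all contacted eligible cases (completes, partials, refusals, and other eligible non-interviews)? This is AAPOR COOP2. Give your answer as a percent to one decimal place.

61.7%

Top = 1104 + 129 = 1233
Denominator = 1104 + 129 + 685 + 81 = 1999
COOP2 = 1233 / 1999 = 0.6168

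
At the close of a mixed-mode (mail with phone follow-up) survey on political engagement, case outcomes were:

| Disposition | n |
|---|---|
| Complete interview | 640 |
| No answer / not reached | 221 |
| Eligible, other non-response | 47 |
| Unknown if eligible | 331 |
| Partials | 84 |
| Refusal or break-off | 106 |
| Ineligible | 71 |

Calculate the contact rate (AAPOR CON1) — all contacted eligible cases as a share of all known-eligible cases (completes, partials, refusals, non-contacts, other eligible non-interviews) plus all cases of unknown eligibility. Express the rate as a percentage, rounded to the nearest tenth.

61.4%

Num → 640 + 84 + 106 + 47 = 877
Base → 640 + 84 + 106 + 221 + 47 + 331 = 1429
CON1 = 877 / 1429 = 0.6137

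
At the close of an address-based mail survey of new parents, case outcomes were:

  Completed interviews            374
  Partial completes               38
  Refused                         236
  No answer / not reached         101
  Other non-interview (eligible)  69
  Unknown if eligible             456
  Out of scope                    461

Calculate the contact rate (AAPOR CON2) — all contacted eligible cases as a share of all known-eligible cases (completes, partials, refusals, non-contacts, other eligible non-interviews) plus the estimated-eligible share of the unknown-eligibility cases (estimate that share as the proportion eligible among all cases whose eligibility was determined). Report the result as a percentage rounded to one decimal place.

64.6%

Num: 374 + 38 + 236 + 69 = 717
Eligible (known): 374 + 38 + 236 + 101 + 69 = 818
e = 818 / (818 + 461) = 818 / 1279 = 0.6396
e × U: 0.6396 × 456 = 291.66
Denominator: 818 + 291.66 = 1109.66
CON2 = 717 / 1109.66 = 0.6461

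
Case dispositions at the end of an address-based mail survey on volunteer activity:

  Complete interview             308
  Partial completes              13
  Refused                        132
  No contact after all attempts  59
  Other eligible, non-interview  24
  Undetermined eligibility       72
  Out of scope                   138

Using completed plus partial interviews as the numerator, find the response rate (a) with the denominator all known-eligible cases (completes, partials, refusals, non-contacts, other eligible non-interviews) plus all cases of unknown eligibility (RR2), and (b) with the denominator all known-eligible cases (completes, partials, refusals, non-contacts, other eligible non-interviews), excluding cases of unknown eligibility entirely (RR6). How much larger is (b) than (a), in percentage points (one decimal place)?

7.1

Top: 308 + 13 = 321
Denom: 308 + 13 + 132 + 59 + 24 + 72 = 608
RR2 = 321 / 608 = 0.5280
Denom: 308 + 13 + 132 + 59 + 24 = 536
RR6 = 321 / 536 = 0.5989
Difference = 59.89 − 52.80 = 7.09 percentage points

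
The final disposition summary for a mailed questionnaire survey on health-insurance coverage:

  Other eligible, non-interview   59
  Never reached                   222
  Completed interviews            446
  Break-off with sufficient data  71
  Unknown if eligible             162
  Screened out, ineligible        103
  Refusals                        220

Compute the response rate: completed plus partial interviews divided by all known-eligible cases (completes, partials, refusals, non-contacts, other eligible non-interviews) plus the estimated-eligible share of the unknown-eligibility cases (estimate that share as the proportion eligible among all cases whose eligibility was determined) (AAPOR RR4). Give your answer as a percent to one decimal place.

Numerator = 446 + 71 = 517
Eligible (known) = 446 + 71 + 220 + 222 + 59 = 1018
e = 1018 / (1018 + 103) = 1018 / 1121 = 0.9081
Estimated eligible among unknowns = 0.9081 × 162 = 147.11
Base = 1018 + 147.11 = 1165.11
RR4 = 517 / 1165.11 = 0.4437

44.4%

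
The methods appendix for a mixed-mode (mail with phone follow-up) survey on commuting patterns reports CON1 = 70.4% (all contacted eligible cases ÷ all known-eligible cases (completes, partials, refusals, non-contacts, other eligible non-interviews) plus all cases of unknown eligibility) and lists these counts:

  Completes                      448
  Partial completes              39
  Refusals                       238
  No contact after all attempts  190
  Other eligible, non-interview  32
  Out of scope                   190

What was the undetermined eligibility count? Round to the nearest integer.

Numerator: 448 + 39 + 238 + 32 = 757
CON1 = 757 / D = 0.704
D = 757 / 0.704 = 1075.3
Rest of base = 947
undetermined eligibility = 1075.3 − 947 ≈ 128

128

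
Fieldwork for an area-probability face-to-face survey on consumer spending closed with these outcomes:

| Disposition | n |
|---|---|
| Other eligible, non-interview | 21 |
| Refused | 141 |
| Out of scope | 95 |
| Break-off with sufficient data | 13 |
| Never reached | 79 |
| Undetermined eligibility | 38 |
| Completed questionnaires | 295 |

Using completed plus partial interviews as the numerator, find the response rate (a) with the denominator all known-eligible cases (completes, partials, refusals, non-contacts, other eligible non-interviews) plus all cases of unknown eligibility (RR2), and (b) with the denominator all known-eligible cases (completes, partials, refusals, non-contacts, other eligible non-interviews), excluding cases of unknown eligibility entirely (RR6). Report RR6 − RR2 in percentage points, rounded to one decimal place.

3.6

Num: 295 + 13 = 308
Denom: 295 + 13 + 141 + 79 + 21 + 38 = 587
RR2 = 308 / 587 = 0.5247
Denom: 295 + 13 + 141 + 79 + 21 = 549
RR6 = 308 / 549 = 0.5610
Difference = 56.10 − 52.47 = 3.63 percentage points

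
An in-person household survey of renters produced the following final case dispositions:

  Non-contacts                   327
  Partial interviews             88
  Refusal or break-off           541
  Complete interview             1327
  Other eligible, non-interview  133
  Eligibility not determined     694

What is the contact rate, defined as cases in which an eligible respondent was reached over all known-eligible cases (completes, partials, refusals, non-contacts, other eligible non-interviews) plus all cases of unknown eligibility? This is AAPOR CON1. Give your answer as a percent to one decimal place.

Numerator: 1327 + 88 + 541 + 133 = 2089
Denominator: 1327 + 88 + 541 + 327 + 133 + 694 = 3110
CON1 = 2089 / 3110 = 0.6717

67.2%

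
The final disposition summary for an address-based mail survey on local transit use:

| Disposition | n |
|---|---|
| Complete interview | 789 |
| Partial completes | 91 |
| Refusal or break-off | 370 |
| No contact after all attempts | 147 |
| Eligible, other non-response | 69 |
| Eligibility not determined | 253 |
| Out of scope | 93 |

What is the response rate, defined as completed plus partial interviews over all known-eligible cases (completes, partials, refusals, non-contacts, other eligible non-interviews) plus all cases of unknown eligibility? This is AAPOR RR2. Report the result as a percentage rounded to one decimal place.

Numerator → 789 + 91 = 880
Denom → 789 + 91 + 370 + 147 + 69 + 253 = 1719
RR2 = 880 / 1719 = 0.5119

51.2%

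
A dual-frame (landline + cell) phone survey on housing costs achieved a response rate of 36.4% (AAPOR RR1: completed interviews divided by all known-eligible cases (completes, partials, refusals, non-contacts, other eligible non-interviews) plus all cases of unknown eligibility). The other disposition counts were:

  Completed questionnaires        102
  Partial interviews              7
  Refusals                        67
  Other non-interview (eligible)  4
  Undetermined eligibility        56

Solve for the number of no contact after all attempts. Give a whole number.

44

RR1 = 102 / D = 0.364
D = 102 / 0.364 = 280.2
Remaining denominator categories sum to 236
no contact after all attempts = 280.2 − 236 ≈ 44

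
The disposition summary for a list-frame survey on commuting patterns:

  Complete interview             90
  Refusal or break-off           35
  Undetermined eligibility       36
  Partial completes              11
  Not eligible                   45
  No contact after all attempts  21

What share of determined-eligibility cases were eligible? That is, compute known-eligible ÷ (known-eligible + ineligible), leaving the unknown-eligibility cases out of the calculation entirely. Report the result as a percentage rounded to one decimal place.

77.7%

Determined eligible = 90 + 11 + 35 + 21 = 157
e = 157 / (157 + 45) = 157 / 202 = 0.7772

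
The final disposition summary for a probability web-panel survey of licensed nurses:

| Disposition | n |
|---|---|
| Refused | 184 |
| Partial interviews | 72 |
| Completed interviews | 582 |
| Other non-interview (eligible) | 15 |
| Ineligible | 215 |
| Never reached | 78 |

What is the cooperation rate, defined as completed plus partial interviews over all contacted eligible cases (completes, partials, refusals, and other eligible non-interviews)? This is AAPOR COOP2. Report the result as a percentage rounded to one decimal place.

76.7%

Top → 582 + 72 = 654
Denominator → 582 + 72 + 184 + 15 = 853
COOP2 = 654 / 853 = 0.7667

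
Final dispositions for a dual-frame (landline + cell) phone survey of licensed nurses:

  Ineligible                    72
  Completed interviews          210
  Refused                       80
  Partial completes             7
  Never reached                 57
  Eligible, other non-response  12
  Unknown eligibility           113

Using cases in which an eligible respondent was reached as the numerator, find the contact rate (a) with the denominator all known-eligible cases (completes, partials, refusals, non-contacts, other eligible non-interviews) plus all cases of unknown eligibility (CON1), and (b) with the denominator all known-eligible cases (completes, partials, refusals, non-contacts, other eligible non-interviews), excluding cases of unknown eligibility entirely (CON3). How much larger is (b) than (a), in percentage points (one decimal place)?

19.9

Num = 210 + 7 + 80 + 12 = 309
Denom = 210 + 7 + 80 + 57 + 12 + 113 = 479
CON1 = 309 / 479 = 0.6451
Denom = 210 + 7 + 80 + 57 + 12 = 366
CON3 = 309 / 366 = 0.8443
Difference = 84.43 − 64.51 = 19.92 percentage points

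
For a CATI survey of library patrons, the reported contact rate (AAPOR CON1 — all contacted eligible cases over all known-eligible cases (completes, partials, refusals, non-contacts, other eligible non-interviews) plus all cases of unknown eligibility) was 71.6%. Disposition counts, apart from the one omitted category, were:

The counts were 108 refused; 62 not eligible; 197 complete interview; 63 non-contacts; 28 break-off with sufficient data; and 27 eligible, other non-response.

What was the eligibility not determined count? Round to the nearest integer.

Numerator = 197 + 28 + 108 + 27 = 360
CON1 = 360 / D = 0.716
D = 360 / 0.716 = 502.8
Other denominator terms total 423
eligibility not determined = 502.8 − 423 ≈ 80

80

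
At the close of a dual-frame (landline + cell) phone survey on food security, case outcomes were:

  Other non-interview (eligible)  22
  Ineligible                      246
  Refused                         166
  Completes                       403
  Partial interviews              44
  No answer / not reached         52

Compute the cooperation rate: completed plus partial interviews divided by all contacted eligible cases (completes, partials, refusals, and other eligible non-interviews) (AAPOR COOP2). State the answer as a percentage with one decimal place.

70.4%

Top → 403 + 44 = 447
Denominator → 403 + 44 + 166 + 22 = 635
COOP2 = 447 / 635 = 0.7039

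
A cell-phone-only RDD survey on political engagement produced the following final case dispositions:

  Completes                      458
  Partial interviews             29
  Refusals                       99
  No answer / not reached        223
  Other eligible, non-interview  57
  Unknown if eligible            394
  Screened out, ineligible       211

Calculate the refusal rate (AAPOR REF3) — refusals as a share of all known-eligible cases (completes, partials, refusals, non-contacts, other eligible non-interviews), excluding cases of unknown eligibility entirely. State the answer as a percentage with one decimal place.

Num = 99
Denominator = 458 + 29 + 99 + 223 + 57 = 866
REF3 = 99 / 866 = 0.1143

11.4%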